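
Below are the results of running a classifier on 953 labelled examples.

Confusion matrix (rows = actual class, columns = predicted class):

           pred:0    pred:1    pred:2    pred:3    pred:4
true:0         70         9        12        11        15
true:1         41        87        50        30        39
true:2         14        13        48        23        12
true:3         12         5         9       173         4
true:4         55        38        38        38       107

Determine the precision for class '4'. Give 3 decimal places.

0.605

precision = TP/(TP+FP).
4: TP=107, FP=15+39+12+4=70 → 107/177 = 0.6045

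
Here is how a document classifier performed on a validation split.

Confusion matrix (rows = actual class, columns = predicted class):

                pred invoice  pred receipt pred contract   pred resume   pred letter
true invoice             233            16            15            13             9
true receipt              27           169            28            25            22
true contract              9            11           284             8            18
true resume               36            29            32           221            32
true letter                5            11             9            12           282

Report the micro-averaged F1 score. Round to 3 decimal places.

0.764

Micro-averaging pools counts across classes: ΣTP=1189, ΣFP=367, ΣFN=367.
Micro-F1 score = 2·TP/(2·TP+FP+FN) on pooled counts = 0.764 (equals overall accuracy in single-label multiclass).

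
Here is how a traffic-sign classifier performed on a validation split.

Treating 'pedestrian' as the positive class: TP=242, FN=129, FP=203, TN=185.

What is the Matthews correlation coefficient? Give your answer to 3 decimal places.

MCC = (TP·TN − FP·FN) / √((TP+FP)(TP+FN)(TN+FP)(TN+FN))
Numerator = 242·185 − 203·129 = 18583
Denominator = √(445·371·388·314) = √20113854040 = 141823.3198
MCC = 18583 / 141823.3198 = 0.131

0.131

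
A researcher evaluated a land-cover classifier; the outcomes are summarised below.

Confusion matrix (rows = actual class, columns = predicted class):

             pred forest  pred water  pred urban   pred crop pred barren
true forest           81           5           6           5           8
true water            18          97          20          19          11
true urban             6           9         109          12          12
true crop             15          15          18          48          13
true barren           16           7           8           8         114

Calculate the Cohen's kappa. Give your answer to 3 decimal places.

0.573

Observed agreement pₒ = trace/N = 449/680 = 0.6603
Expected agreement pₑ = Σ (rowᵢ·colᵢ)/N² = (105·136 + 165·133 + 148·161 + 109·92 + 153·158)/680² = 0.2038
κ = (pₒ − pₑ)/(1 − pₑ) = (0.6603 − 0.2038)/(1 − 0.2038) = 0.573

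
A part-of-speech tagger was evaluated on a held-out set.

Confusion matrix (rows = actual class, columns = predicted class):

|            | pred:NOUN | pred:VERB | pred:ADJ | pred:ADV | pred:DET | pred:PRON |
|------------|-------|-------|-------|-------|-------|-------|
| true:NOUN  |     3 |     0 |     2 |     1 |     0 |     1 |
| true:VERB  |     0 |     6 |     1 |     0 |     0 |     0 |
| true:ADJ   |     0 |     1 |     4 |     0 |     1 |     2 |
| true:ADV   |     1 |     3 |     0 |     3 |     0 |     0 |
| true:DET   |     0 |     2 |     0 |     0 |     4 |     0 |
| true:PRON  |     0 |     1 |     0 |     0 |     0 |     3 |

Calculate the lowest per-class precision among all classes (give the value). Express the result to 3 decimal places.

Per-class precision (TP/(TP+FP)):
  NOUN: TP=3, FP=0+0+1+0+0=1 → 3/4 = 0.7500
  VERB: TP=6, FP=0+1+3+2+1=7 → 6/13 = 0.4615
  ADJ: TP=4, FP=2+1+0+0+0=3 → 4/7 = 0.5714
  ADV: TP=3, FP=1+0+0+0+0=1 → 3/4 = 0.7500
  DET: TP=4, FP=0+0+1+0+0=1 → 4/5 = 0.8000
  PRON: TP=3, FP=1+0+2+0+0=3 → 3/6 = 0.5000
Lowest is class 'VERB' with precision = 0.462.

0.462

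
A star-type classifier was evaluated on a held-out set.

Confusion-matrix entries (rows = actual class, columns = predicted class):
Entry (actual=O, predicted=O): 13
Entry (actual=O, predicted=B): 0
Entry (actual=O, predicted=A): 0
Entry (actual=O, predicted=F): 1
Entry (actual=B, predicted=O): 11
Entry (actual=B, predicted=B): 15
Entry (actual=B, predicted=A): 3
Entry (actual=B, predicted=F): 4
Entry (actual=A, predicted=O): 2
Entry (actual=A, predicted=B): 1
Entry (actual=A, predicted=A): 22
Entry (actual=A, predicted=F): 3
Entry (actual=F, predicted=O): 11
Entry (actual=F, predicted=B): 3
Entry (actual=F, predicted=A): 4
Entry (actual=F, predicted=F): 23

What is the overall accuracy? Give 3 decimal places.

0.629

Accuracy = trace / total = (13+15+22+23=73) / 116 = 73/116 = 0.629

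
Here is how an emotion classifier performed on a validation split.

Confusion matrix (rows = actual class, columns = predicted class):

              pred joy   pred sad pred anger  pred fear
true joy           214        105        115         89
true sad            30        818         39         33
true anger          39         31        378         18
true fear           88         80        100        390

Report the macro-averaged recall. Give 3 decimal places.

Per-class recall (TP/(TP+FN)):
  joy: TP=214, FN=105+115+89=309 → 214/523 = 0.4092
  sad: TP=818, FN=30+39+33=102 → 818/920 = 0.8891
  anger: TP=378, FN=39+31+18=88 → 378/466 = 0.8112
  fear: TP=390, FN=88+80+100=268 → 390/658 = 0.5927
Macro-recall = mean = (0.4092 + 0.8891 + 0.8112 + 0.5927) / 4 = 0.676

0.676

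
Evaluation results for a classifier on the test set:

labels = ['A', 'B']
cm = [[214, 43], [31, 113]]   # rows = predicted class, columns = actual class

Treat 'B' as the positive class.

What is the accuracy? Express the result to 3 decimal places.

Accuracy = (TP+TN)/N = (113+214)/401 = 0.815

0.815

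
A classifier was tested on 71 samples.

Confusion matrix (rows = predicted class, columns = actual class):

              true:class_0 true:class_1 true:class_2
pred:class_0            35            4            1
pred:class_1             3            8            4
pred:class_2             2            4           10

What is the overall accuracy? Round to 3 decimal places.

0.746

Accuracy = trace / total = (35+8+10=53) / 71 = 53/71 = 0.746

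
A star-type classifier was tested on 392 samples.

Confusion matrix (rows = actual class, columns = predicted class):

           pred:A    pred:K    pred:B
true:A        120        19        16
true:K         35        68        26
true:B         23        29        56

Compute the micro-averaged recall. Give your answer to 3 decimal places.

0.622

Micro-averaging pools counts across classes: ΣTP=244, ΣFP=148, ΣFN=148.
Micro-recall = TP/(TP+FN) on pooled counts = 0.622 (equals overall accuracy in single-label multiclass).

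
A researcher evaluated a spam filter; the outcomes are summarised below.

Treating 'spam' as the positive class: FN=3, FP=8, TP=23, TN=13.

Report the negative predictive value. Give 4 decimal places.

NPV = TN/(TN+FN) = 13/(13+3) = 0.8125

0.8125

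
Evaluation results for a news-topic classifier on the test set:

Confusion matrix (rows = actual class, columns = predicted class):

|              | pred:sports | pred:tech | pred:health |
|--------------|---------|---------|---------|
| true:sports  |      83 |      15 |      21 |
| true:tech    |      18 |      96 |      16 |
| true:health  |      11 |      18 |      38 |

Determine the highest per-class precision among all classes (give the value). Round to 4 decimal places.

0.7442

Per-class precision (TP/(TP+FP)):
  sports: TP=83, FP=18+11=29 → 83/112 = 0.74107
  tech: TP=96, FP=15+18=33 → 96/129 = 0.74419
  health: TP=38, FP=21+16=37 → 38/75 = 0.50667
Highest is class 'tech' with precision = 0.7442.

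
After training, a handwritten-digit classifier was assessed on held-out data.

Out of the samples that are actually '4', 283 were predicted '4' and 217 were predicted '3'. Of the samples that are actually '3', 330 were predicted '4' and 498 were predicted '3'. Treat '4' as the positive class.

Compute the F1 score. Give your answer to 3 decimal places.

Precision = TP/(TP+FP) = 283/613 = 0.4617
Recall = TP/(TP+FN) = 283/500 = 0.5660
F1 = 2·TP/(2·TP+FP+FN) = 566/1113 = 0.509

0.509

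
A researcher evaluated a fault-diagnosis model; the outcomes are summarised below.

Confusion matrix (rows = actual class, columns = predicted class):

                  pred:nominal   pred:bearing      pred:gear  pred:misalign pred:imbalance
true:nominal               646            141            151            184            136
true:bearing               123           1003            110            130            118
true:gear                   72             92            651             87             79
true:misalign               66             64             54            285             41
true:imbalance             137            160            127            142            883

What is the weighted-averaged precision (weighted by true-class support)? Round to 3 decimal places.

Per-class precision (TP/(TP+FP)):
  nominal: TP=646, FP=123+72+66+137=398 → 646/1044 = 0.6188
  bearing: TP=1003, FP=141+92+64+160=457 → 1003/1460 = 0.6870
  gear: TP=651, FP=151+110+54+127=442 → 651/1093 = 0.5956
  misalign: TP=285, FP=184+130+87+142=543 → 285/828 = 0.3442
  imbalance: TP=883, FP=136+118+79+41=374 → 883/1257 = 0.7025
Weighted-precision = Σ (supportᵢ/N)·precisionᵢ with N=5682: (1258/5682)·0.6188 + (1484/5682)·0.6870 + (981/5682)·0.5956 + (510/5682)·0.3442 + (1449/5682)·0.7025 = 0.629

0.629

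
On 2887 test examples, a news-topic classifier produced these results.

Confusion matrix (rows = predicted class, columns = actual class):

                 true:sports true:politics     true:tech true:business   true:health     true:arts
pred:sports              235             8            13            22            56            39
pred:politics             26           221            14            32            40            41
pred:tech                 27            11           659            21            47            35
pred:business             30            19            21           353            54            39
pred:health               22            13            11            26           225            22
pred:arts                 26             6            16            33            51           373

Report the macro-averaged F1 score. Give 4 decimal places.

Per-class F1 score (2·TP/(2·TP+FP+FN)):
  sports: TP=235, FP=8+13+22+56+39=138, FN=26+27+30+22+26=131 → 470/739 = 0.63599
  politics: TP=221, FP=26+14+32+40+41=153, FN=8+11+19+13+6=57 → 442/652 = 0.67791
  tech: TP=659, FP=27+11+21+47+35=141, FN=13+14+21+11+16=75 → 1318/1534 = 0.85919
  business: TP=353, FP=30+19+21+54+39=163, FN=22+32+21+26+33=134 → 706/1003 = 0.70389
  health: TP=225, FP=22+13+11+26+22=94, FN=56+40+47+54+51=248 → 450/792 = 0.56818
  arts: TP=373, FP=26+6+16+33+51=132, FN=39+41+35+39+22=176 → 746/1054 = 0.70778
Macro-F1 score = mean = (0.63599 + 0.67791 + 0.85919 + 0.70389 + 0.56818 + 0.70778) / 6 = 0.6922

0.6922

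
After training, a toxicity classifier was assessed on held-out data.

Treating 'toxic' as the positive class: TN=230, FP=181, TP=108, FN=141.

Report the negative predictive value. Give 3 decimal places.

0.620

NPV = TN/(TN+FN) = 230/(230+141) = 0.620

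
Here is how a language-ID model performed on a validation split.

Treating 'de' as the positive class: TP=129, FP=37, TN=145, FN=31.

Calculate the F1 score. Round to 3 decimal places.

0.791

Precision = TP/(TP+FP) = 129/166 = 0.7771
Recall = TP/(TP+FN) = 129/160 = 0.8063
F1 = 2·TP/(2·TP+FP+FN) = 258/326 = 0.791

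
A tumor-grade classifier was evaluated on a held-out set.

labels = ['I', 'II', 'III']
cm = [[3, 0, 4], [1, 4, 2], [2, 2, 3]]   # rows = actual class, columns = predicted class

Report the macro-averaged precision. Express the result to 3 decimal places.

Per-class precision (TP/(TP+FP)):
  I: TP=3, FP=1+2=3 → 3/6 = 0.5000
  II: TP=4, FP=0+2=2 → 4/6 = 0.6667
  III: TP=3, FP=4+2=6 → 3/9 = 0.3333
Macro-precision = mean = (0.5000 + 0.6667 + 0.3333) / 3 = 0.500

0.500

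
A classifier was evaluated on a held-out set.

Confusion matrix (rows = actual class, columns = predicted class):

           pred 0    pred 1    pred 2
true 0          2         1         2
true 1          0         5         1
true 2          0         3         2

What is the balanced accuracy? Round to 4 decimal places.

0.5444

Balanced accuracy = mean of per-class recall.
  0: recall = 2/5 = 0.40000
  1: recall = 5/6 = 0.83333
  2: recall = 2/5 = 0.40000
Mean = (0.40000 + 0.83333 + 0.40000) / 3 = 0.5444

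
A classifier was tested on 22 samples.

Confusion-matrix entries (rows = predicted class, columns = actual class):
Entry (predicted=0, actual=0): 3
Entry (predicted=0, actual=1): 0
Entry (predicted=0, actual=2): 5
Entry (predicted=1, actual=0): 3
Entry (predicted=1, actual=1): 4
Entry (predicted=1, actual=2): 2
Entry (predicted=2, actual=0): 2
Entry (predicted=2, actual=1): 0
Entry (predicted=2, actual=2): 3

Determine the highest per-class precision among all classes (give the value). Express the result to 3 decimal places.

0.600

Per-class precision (TP/(TP+FP)):
  0: TP=3, FP=0+5=5 → 3/8 = 0.3750
  1: TP=4, FP=3+2=5 → 4/9 = 0.4444
  2: TP=3, FP=2+0=2 → 3/5 = 0.6000
Highest is class '2' with precision = 0.600.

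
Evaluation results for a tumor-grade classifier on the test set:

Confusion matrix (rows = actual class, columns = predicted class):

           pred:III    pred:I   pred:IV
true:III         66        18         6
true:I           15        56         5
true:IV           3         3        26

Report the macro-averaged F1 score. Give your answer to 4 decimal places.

0.7481

Per-class F1 score (2·TP/(2·TP+FP+FN)):
  III: TP=66, FP=15+3=18, FN=18+6=24 → 132/174 = 0.75862
  I: TP=56, FP=18+3=21, FN=15+5=20 → 112/153 = 0.73203
  IV: TP=26, FP=6+5=11, FN=3+3=6 → 52/69 = 0.75362
Macro-F1 score = mean = (0.75862 + 0.73203 + 0.75362) / 3 = 0.7481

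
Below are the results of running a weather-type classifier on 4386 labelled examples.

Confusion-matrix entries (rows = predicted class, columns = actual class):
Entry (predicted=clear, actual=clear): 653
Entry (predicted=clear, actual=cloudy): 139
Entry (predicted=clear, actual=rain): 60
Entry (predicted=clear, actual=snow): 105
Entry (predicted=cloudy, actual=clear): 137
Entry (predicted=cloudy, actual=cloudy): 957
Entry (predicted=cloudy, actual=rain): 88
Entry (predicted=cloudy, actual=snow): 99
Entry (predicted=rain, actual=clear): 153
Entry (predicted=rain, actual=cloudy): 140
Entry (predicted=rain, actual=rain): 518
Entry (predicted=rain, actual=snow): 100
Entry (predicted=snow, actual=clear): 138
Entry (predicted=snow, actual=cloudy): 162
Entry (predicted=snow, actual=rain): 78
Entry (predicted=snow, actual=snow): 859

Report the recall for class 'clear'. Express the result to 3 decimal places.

recall = TP/(TP+FN).
clear: TP=653, FN=137+153+138=428 → 653/1081 = 0.6041

0.604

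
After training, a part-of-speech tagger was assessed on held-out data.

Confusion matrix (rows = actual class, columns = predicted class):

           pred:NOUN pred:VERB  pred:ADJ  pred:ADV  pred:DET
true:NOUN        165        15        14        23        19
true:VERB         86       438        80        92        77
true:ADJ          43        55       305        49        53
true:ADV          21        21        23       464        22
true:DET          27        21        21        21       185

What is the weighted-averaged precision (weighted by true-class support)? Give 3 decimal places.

Per-class precision (TP/(TP+FP)):
  NOUN: TP=165, FP=86+43+21+27=177 → 165/342 = 0.4825
  VERB: TP=438, FP=15+55+21+21=112 → 438/550 = 0.7964
  ADJ: TP=305, FP=14+80+23+21=138 → 305/443 = 0.6885
  ADV: TP=464, FP=23+92+49+21=185 → 464/649 = 0.7149
  DET: TP=185, FP=19+77+53+22=171 → 185/356 = 0.5197
Weighted-precision = Σ (supportᵢ/N)·precisionᵢ with N=2340: (236/2340)·0.4825 + (773/2340)·0.7964 + (505/2340)·0.6885 + (551/2340)·0.7149 + (275/2340)·0.5197 = 0.690

0.690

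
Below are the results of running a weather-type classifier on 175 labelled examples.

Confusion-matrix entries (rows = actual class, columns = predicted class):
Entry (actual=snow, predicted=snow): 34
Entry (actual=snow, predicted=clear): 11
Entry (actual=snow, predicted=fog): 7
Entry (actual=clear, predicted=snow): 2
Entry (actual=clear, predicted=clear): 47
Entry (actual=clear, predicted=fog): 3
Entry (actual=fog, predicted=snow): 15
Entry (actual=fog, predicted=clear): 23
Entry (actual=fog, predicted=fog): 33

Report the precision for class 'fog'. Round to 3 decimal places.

0.767

Treat 'fog' as positive and all other classes as negative.
precision = TP/(TP+FP).
fog: TP=33, FP=7+3=10 → 33/43 = 0.7674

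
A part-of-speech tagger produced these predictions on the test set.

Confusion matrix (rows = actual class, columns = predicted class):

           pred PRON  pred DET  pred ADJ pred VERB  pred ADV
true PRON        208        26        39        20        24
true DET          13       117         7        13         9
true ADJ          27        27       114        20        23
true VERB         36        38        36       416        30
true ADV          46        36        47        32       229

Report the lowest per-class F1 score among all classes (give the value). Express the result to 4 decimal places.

0.5022

Per-class F1 score (2·TP/(2·TP+FP+FN)):
  PRON: TP=208, FP=13+27+36+46=122, FN=26+39+20+24=109 → 416/647 = 0.64297
  DET: TP=117, FP=26+27+38+36=127, FN=13+7+13+9=42 → 234/403 = 0.58065
  ADJ: TP=114, FP=39+7+36+47=129, FN=27+27+20+23=97 → 228/454 = 0.50220
  VERB: TP=416, FP=20+13+20+32=85, FN=36+38+36+30=140 → 832/1057 = 0.78713
  ADV: TP=229, FP=24+9+23+30=86, FN=46+36+47+32=161 → 458/705 = 0.64965
Lowest is class 'ADJ' with F1 score = 0.5022.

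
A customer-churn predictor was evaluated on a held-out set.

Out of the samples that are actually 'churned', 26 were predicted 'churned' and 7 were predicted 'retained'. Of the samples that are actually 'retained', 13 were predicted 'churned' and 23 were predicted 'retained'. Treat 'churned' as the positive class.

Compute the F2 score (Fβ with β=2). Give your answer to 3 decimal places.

0.760

Fβ = (1+β²)·TP / ((1+β²)·TP + β²·FN + FP), with β²=4
= 5·26 / (5·26 + 4·7 + 13) = 0.760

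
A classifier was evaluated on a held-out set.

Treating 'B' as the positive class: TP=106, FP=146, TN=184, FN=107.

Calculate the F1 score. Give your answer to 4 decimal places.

0.4559

Precision = TP/(TP+FP) = 106/252 = 0.4206
Recall = TP/(TP+FN) = 106/213 = 0.4977
F1 = 2·TP/(2·TP+FP+FN) = 212/465 = 0.4559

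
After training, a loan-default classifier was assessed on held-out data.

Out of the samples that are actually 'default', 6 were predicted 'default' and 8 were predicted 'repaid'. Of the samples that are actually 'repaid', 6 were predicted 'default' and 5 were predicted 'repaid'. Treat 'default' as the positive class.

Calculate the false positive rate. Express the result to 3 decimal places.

0.545

FPR = FP/(FP+TN) = 6/(6+5) = 0.545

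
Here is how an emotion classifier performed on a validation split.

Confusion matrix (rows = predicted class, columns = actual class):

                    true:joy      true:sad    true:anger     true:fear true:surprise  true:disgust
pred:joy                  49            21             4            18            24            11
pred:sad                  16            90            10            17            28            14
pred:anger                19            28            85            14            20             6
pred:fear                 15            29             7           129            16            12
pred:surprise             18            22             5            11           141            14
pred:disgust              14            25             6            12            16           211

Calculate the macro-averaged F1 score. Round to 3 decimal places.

0.574

Per-class F1 score (2·TP/(2·TP+FP+FN)):
  joy: TP=49, FP=21+4+18+24+11=78, FN=16+19+15+18+14=82 → 98/258 = 0.3798
  sad: TP=90, FP=16+10+17+28+14=85, FN=21+28+29+22+25=125 → 180/390 = 0.4615
  anger: TP=85, FP=19+28+14+20+6=87, FN=4+10+7+5+6=32 → 170/289 = 0.5882
  fear: TP=129, FP=15+29+7+16+12=79, FN=18+17+14+11+12=72 → 258/409 = 0.6308
  surprise: TP=141, FP=18+22+5+11+14=70, FN=24+28+20+16+16=104 → 282/456 = 0.6184
  disgust: TP=211, FP=14+25+6+12+16=73, FN=11+14+6+12+14=57 → 422/552 = 0.7645
Macro-F1 score = mean = (0.3798 + 0.4615 + 0.5882 + 0.6308 + 0.6184 + 0.7645) / 6 = 0.574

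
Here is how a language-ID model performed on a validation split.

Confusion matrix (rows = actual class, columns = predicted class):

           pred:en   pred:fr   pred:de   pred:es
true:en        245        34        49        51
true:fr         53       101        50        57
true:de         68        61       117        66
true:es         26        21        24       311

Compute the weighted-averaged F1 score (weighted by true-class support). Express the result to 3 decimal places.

0.568

Per-class F1 score (2·TP/(2·TP+FP+FN)):
  en: TP=245, FP=53+68+26=147, FN=34+49+51=134 → 490/771 = 0.6355
  fr: TP=101, FP=34+61+21=116, FN=53+50+57=160 → 202/478 = 0.4226
  de: TP=117, FP=49+50+24=123, FN=68+61+66=195 → 234/552 = 0.4239
  es: TP=311, FP=51+57+66=174, FN=26+21+24=71 → 622/867 = 0.7174
Weighted-F1 score = Σ (supportᵢ/N)·F1 scoreᵢ with N=1334: (379/1334)·0.6355 + (261/1334)·0.4226 + (312/1334)·0.4239 + (382/1334)·0.7174 = 0.568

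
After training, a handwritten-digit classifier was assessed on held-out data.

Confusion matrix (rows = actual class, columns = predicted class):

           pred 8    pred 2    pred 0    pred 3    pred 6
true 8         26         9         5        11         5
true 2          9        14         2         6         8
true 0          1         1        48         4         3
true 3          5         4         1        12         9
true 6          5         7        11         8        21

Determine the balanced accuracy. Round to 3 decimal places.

Balanced accuracy = mean of per-class recall.
  8: recall = 26/56 = 0.4643
  2: recall = 14/39 = 0.3590
  0: recall = 48/57 = 0.8421
  3: recall = 12/31 = 0.3871
  6: recall = 21/52 = 0.4038
Mean = (0.4643 + 0.3590 + 0.8421 + 0.3871 + 0.4038) / 5 = 0.491

0.491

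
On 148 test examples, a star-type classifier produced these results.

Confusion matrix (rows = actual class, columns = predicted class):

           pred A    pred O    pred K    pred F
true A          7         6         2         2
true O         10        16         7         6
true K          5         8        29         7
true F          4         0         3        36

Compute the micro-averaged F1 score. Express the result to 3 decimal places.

0.595

Micro-averaging pools counts across classes: ΣTP=88, ΣFP=60, ΣFN=60.
Micro-F1 score = 2·TP/(2·TP+FP+FN) on pooled counts = 0.595 (equals overall accuracy in single-label multiclass).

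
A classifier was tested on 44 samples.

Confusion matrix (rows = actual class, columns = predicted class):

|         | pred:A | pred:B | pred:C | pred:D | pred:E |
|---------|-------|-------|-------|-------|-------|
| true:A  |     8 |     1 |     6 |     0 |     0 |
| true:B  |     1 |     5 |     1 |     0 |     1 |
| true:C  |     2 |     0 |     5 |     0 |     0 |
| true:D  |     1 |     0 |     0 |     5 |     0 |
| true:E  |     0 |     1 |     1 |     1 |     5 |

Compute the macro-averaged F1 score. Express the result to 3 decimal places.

0.661

Per-class F1 score (2·TP/(2·TP+FP+FN)):
  A: TP=8, FP=1+2+1+0=4, FN=1+6+0+0=7 → 16/27 = 0.5926
  B: TP=5, FP=1+0+0+1=2, FN=1+1+0+1=3 → 10/15 = 0.6667
  C: TP=5, FP=6+1+0+1=8, FN=2+0+0+0=2 → 10/20 = 0.5000
  D: TP=5, FP=0+0+0+1=1, FN=1+0+0+0=1 → 10/12 = 0.8333
  E: TP=5, FP=0+1+0+0=1, FN=0+1+1+1=3 → 10/14 = 0.7143
Macro-F1 score = mean = (0.5926 + 0.6667 + 0.5000 + 0.8333 + 0.7143) / 5 = 0.661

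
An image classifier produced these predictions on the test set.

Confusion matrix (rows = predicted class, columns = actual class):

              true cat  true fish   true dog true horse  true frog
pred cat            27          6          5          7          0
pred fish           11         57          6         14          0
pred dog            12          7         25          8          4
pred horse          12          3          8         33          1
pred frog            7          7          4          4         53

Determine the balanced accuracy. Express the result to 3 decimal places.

Balanced accuracy = mean of per-class recall.
  cat: recall = 27/69 = 0.3913
  fish: recall = 57/80 = 0.7125
  dog: recall = 25/48 = 0.5208
  horse: recall = 33/66 = 0.5000
  frog: recall = 53/58 = 0.9138
Mean = (0.3913 + 0.7125 + 0.5208 + 0.5000 + 0.9138) / 5 = 0.608

0.608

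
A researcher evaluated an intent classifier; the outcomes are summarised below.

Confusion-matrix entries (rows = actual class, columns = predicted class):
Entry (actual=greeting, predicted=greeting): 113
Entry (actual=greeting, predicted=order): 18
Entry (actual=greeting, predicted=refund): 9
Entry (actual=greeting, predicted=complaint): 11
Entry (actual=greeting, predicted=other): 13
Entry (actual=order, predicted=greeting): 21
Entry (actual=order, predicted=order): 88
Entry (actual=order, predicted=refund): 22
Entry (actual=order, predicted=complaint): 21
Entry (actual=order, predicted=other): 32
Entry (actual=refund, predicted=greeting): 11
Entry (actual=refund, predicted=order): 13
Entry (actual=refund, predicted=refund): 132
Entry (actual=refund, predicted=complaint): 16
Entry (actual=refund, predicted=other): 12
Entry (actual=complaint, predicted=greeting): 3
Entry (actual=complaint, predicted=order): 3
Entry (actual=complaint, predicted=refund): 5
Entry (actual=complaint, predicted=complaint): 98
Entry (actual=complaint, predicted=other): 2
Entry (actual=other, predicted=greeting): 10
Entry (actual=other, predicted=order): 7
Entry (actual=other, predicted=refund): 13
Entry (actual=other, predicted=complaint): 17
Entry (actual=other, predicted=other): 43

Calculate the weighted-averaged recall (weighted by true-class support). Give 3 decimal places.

0.647

Per-class recall (TP/(TP+FN)):
  greeting: TP=113, FN=18+9+11+13=51 → 113/164 = 0.6890
  order: TP=88, FN=21+22+21+32=96 → 88/184 = 0.4783
  refund: TP=132, FN=11+13+16+12=52 → 132/184 = 0.7174
  complaint: TP=98, FN=3+3+5+2=13 → 98/111 = 0.8829
  other: TP=43, FN=10+7+13+17=47 → 43/90 = 0.4778
Weighted-recall = Σ (supportᵢ/N)·recallᵢ with N=733: (164/733)·0.6890 + (184/733)·0.4783 + (184/733)·0.7174 + (111/733)·0.8829 + (90/733)·0.4778 = 0.647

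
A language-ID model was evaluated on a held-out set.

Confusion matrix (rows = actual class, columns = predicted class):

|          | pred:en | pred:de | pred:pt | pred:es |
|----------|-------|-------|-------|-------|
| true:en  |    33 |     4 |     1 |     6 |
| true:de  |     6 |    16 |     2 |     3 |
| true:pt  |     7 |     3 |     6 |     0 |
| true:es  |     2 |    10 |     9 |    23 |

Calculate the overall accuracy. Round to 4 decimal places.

0.5954

Accuracy = trace / total = (33+16+6+23=78) / 131 = 78/131 = 0.5954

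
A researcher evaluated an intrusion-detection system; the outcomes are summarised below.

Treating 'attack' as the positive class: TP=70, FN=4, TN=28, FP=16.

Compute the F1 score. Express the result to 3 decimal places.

0.875

Precision = TP/(TP+FP) = 70/86 = 0.8140
Recall = TP/(TP+FN) = 70/74 = 0.9459
F1 = 2·TP/(2·TP+FP+FN) = 140/160 = 0.875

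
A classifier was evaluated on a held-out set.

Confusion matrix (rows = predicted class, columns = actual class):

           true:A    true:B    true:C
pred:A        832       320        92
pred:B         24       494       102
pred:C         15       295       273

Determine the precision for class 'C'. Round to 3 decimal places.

0.468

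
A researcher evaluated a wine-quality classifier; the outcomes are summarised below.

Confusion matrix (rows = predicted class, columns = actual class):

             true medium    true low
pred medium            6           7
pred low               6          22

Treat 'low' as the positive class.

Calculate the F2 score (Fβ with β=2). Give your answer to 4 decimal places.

0.7639

Fβ = (1+β²)·TP / ((1+β²)·TP + β²·FN + FP), with β²=4
= 5·22 / (5·22 + 4·7 + 6) = 0.7639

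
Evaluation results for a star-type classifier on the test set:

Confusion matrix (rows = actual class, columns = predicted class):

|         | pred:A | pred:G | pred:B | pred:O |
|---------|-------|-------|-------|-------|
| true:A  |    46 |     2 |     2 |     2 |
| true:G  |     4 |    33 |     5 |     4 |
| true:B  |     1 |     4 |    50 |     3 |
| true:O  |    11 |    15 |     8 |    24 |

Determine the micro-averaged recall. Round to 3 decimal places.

Micro-averaging pools counts across classes: ΣTP=153, ΣFP=61, ΣFN=61.
Micro-recall = TP/(TP+FN) on pooled counts = 0.715 (equals overall accuracy in single-label multiclass).

0.715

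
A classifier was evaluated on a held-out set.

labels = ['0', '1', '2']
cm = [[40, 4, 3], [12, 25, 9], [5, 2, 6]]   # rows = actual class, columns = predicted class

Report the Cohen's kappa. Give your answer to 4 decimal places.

0.4621

Observed agreement pₒ = trace/N = 71/106 = 0.66981
Expected agreement pₑ = Σ (rowᵢ·colᵢ)/N² = (47·57 + 46·31 + 13·18)/106² = 0.38617
κ = (pₒ − pₑ)/(1 − pₑ) = (0.66981 − 0.38617)/(1 − 0.38617) = 0.4621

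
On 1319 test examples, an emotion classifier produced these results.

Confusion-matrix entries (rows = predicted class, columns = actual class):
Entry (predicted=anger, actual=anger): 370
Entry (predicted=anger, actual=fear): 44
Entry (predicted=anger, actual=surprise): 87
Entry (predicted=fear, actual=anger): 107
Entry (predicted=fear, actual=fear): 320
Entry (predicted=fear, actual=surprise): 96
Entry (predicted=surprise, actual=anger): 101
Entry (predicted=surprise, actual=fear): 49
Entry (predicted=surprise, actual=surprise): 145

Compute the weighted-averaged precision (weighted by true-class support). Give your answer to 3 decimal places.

0.637

Per-class precision (TP/(TP+FP)):
  anger: TP=370, FP=44+87=131 → 370/501 = 0.7385
  fear: TP=320, FP=107+96=203 → 320/523 = 0.6119
  surprise: TP=145, FP=101+49=150 → 145/295 = 0.4915
Weighted-precision = Σ (supportᵢ/N)·precisionᵢ with N=1319: (578/1319)·0.7385 + (413/1319)·0.6119 + (328/1319)·0.4915 = 0.637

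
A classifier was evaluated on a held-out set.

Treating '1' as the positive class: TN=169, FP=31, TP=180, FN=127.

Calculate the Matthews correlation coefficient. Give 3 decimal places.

0.428

MCC = (TP·TN − FP·FN) / √((TP+FP)(TP+FN)(TN+FP)(TN+FN))
Numerator = 180·169 − 31·127 = 26483
Denominator = √(211·307·200·296) = √3834798400 = 61925.7491
MCC = 26483 / 61925.7491 = 0.428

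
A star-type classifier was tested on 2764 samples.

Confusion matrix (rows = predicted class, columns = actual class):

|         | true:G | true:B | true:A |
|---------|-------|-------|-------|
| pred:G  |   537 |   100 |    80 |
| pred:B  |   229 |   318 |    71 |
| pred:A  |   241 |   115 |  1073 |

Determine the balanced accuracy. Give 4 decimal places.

0.6688

Balanced accuracy = mean of per-class recall.
  G: recall = 537/1007 = 0.53327
  B: recall = 318/533 = 0.59662
  A: recall = 1073/1224 = 0.87663
Mean = (0.53327 + 0.59662 + 0.87663) / 3 = 0.6688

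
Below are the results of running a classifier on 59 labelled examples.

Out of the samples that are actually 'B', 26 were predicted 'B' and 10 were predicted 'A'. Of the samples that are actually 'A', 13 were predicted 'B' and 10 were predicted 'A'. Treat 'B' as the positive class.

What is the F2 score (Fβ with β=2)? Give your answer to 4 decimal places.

0.7104

Fβ = (1+β²)·TP / ((1+β²)·TP + β²·FN + FP), with β²=4
= 5·26 / (5·26 + 4·10 + 13) = 0.7104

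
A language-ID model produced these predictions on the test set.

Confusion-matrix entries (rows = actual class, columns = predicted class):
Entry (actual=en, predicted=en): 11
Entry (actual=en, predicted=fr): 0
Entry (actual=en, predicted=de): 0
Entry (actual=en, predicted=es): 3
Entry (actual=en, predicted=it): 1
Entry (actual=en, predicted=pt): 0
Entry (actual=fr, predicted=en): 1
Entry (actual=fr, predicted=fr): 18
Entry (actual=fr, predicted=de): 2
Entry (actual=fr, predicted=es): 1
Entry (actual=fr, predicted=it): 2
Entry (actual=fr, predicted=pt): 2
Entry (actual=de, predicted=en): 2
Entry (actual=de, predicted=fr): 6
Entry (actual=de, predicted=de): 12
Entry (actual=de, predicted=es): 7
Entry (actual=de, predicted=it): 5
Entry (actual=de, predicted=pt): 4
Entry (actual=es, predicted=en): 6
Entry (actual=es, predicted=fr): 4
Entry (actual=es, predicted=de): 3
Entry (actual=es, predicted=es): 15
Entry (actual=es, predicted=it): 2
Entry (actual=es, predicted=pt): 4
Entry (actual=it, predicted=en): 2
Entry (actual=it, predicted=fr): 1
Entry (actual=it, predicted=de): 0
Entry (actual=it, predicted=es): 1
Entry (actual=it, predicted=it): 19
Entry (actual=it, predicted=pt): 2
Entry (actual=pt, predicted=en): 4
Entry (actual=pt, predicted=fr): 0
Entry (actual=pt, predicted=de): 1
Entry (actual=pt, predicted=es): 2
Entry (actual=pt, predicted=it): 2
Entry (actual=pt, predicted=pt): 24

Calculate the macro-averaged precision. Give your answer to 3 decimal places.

Per-class precision (TP/(TP+FP)):
  en: TP=11, FP=1+2+6+2+4=15 → 11/26 = 0.4231
  fr: TP=18, FP=0+6+4+1+0=11 → 18/29 = 0.6207
  de: TP=12, FP=0+2+3+0+1=6 → 12/18 = 0.6667
  es: TP=15, FP=3+1+7+1+2=14 → 15/29 = 0.5172
  it: TP=19, FP=1+2+5+2+2=12 → 19/31 = 0.6129
  pt: TP=24, FP=0+2+4+4+2=12 → 24/36 = 0.6667
Macro-precision = mean = (0.4231 + 0.6207 + 0.6667 + 0.5172 + 0.6129 + 0.6667) / 6 = 0.585

0.585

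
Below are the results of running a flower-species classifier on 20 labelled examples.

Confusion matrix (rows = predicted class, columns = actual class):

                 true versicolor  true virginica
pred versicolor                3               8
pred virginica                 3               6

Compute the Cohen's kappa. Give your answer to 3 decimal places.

-0.058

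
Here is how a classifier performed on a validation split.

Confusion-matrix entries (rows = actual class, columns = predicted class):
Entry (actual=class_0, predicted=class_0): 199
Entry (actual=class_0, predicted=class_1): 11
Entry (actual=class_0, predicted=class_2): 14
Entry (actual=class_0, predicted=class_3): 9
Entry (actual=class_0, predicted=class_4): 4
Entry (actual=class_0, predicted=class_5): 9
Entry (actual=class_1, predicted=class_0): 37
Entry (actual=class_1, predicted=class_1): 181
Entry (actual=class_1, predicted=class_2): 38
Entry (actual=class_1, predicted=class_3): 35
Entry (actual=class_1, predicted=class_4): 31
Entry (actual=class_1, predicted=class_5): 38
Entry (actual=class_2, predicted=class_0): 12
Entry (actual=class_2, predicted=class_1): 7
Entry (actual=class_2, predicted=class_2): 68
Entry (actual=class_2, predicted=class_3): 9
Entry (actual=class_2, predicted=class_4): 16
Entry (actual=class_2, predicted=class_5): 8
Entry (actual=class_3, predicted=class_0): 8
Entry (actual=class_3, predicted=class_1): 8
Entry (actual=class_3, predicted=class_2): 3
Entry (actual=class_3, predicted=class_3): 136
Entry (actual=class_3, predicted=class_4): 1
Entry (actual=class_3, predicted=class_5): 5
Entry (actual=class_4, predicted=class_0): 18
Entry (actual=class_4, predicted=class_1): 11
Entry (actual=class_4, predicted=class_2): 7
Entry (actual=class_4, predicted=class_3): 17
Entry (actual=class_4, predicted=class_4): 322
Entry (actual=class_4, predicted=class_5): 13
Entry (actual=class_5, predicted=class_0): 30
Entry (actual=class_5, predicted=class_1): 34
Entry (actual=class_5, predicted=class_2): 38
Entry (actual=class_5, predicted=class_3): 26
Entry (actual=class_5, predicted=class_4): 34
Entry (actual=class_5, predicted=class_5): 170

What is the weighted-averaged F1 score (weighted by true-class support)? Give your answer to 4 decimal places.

0.6654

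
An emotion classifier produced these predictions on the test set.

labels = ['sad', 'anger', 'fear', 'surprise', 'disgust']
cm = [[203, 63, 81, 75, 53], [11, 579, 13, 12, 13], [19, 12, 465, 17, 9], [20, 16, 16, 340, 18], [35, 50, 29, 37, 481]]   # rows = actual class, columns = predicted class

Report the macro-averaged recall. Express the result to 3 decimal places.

0.766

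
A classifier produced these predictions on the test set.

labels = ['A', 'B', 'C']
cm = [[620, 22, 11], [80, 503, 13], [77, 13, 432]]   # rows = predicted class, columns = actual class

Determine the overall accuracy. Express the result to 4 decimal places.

0.8780

Accuracy = trace / total = (620+503+432=1555) / 1771 = 1555/1771 = 0.8780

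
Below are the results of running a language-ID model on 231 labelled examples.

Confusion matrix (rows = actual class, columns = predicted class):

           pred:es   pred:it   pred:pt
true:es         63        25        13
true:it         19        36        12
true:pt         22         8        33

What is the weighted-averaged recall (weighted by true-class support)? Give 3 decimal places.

0.571

Per-class recall (TP/(TP+FN)):
  es: TP=63, FN=25+13=38 → 63/101 = 0.6238
  it: TP=36, FN=19+12=31 → 36/67 = 0.5373
  pt: TP=33, FN=22+8=30 → 33/63 = 0.5238
Weighted-recall = Σ (supportᵢ/N)·recallᵢ with N=231: (101/231)·0.6238 + (67/231)·0.5373 + (63/231)·0.5238 = 0.571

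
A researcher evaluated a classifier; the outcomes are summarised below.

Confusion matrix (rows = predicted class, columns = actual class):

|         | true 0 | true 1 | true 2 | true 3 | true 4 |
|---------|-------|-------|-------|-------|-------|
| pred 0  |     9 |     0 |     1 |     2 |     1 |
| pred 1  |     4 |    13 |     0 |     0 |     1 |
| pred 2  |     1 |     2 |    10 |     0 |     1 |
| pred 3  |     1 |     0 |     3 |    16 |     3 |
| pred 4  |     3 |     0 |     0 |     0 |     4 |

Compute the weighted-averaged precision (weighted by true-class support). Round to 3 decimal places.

0.687

Per-class precision (TP/(TP+FP)):
  0: TP=9, FP=0+1+2+1=4 → 9/13 = 0.6923
  1: TP=13, FP=4+0+0+1=5 → 13/18 = 0.7222
  2: TP=10, FP=1+2+0+1=4 → 10/14 = 0.7143
  3: TP=16, FP=1+0+3+3=7 → 16/23 = 0.6957
  4: TP=4, FP=3+0+0+0=3 → 4/7 = 0.5714
Weighted-precision = Σ (supportᵢ/N)·precisionᵢ with N=75: (18/75)·0.6923 + (15/75)·0.7222 + (14/75)·0.7143 + (18/75)·0.6957 + (10/75)·0.5714 = 0.687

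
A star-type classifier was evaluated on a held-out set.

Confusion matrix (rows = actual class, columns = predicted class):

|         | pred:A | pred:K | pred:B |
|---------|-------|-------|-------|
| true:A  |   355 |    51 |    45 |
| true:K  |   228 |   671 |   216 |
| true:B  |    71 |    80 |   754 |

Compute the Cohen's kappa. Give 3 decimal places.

Observed agreement pₒ = trace/N = 1780/2471 = 0.7204
Expected agreement pₑ = Σ (rowᵢ·colᵢ)/N² = (451·654 + 1115·802 + 905·1015)/2471² = 0.3452
κ = (pₒ − pₑ)/(1 − pₑ) = (0.7204 − 0.3452)/(1 − 0.3452) = 0.573

0.573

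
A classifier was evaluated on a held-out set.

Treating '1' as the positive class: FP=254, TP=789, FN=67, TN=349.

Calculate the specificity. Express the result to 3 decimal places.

Specificity = TN/(TN+FP) = 349/(349+254) = 0.579

0.579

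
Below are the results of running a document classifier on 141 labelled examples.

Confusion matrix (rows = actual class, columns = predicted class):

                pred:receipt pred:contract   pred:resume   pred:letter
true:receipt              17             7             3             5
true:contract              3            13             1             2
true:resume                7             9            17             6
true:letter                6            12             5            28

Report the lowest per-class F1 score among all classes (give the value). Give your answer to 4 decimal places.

Per-class F1 score (2·TP/(2·TP+FP+FN)):
  receipt: TP=17, FP=3+7+6=16, FN=7+3+5=15 → 34/65 = 0.52308
  contract: TP=13, FP=7+9+12=28, FN=3+1+2=6 → 26/60 = 0.43333
  resume: TP=17, FP=3+1+5=9, FN=7+9+6=22 → 34/65 = 0.52308
  letter: TP=28, FP=5+2+6=13, FN=6+12+5=23 → 56/92 = 0.60870
Lowest is class 'contract' with F1 score = 0.4333.

0.4333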